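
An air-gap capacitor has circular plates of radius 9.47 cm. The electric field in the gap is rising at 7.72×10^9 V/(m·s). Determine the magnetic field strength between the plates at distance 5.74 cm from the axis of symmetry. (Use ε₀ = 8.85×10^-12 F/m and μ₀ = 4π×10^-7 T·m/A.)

2.46×10^-9 T

Through the whole plate area (πR² = 0.02817 m²), I_d = ε₀ πR² dE/dt = 1.925×10^-3 A.
∮B·dl = μ₀ I_d,enc with I_d,enc = I_d r²/R² = 7.072×10^-4 A; so B = μ₀ I_d,enc/(2πr) = 2.46×10^-9 T.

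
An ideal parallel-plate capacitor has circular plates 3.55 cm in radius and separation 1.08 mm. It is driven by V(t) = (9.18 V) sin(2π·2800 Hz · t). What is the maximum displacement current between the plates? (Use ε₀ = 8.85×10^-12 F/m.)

5.24×10^-6 A

(dE/dt)_max = V₀ω/d = 1.495×10^8 V/(m·s); ω = 2πf = 1.759×10^4 rad/s.
I_d,max = ε₀ A (dE/dt)_max = (8.85×10^-12)(3.959×10^-3)(1.495×10^8) = 5.24×10^-6 A.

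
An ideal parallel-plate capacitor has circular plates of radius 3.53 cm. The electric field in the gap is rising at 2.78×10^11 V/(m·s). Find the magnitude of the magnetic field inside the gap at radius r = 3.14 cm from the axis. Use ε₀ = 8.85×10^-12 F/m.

4.85×10^-8 T

Total displacement current: I_d = ε₀(πR²)(dE/dt) = (8.85×10^-12)(3.915×10^-3)(2.78×10^11) = 9.632×10^-3 A.
∮B·dl = μ₀ I_d,enc with I_d,enc = I_d r²/R² = 7.621×10^-3 A; so B = μ₀ I_d,enc/(2πr) = 4.85×10^-8 T.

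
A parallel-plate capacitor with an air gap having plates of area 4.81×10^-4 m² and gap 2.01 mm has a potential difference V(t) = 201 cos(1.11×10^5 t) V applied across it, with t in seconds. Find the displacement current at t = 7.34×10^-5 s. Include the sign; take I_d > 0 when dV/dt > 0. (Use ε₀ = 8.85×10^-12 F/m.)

-4.52×10^-5 A

dV/dt = (201)(1.11×10^5)·−sin(8.1474) = -2.136×10^7 V/s.
I_d = C dV/dt with C = ε₀A/d = (8.85×10^-12)(4.81×10^-4)/(2.01×10^-3) = 2.118×10^-12 F, so I_d = (2.118×10^-12)(-2.136×10^7) = -4.52×10^-5 A.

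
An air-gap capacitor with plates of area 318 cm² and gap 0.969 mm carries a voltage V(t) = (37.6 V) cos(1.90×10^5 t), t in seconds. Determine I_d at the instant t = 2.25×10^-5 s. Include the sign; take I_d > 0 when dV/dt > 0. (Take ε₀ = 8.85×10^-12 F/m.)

1.88×10^-3 A

C = ε₀A/d = (8.85×10^-12)(0.0318)/(9.69×10^-4) = 2.904×10^-10 F. dV/dt = V₀ω·−sin(ωt); at ωt = 4.275 rad this factor is 0.9059.
I_d = C dV/dt = (2.904×10^-10)(37.6)(1.90×10^5)(0.9059) = 1.88×10^-3 A.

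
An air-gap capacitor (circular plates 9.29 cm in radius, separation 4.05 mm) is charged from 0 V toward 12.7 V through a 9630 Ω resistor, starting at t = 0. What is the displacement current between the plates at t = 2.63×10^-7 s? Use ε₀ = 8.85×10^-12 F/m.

8.32×10^-4 A

C = ε₀A/d = (8.85×10^-12)(0.02711)/(4.05×10^-3) = 5.924×10^-11 F and τ = RC = 5.705×10^-7 s. I_d in the gap equals the RC charging current.
I_d(t) = (V₀/R) e^(−t/τ) = 1.319×10^-3 · e^(−0.4610) = 8.32×10^-4 A.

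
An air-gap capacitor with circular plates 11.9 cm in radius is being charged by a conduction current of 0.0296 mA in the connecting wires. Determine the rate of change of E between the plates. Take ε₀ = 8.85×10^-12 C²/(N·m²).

By continuity, I_d in the gap equals the 0.0296 mA flowing in the wire.
Inverting I_d = ε₀ A dE/dt gives dE/dt = 2.96×10^-5 / (8.85×10^-12 · 0.04449) = 7.52×10^7 V/(m·s).

7.52×10^7 V/(m·s)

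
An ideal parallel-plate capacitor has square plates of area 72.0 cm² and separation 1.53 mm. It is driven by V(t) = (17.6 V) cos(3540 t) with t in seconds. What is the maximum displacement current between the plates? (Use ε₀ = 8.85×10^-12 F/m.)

2.59×10^-6 A

The displacement current equals the conduction current C dV/dt, which peaks at C V₀ ω.
With C = ε₀A/d = (8.85×10^-12)(7.20×10^-3)/(1.53×10^-3) = 4.165×10^-11 F and ω = 3540 rad/s, I_d,max = (4.165×10^-11)(17.6)(3540) = 2.59×10^-6 A.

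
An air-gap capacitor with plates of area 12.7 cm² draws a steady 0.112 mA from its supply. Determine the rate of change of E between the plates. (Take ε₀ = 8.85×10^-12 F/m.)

9.96×10^9 V/(m·s)

By continuity, I_d in the gap equals the 0.112 mA flowing in the wire.
Since I_d = ε₀ A dE/dt, dE/dt = I_d/(ε₀A) = (1.12×10^-4)/((8.85×10^-12)(1.27×10^-3)) = 9.96×10^9 V/(m·s).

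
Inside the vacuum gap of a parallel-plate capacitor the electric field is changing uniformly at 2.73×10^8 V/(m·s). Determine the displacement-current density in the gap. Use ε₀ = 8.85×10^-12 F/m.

2.42×10^-3 A/m²

J_d = ε₀ dE/dt = (8.85×10^-12)(2.73×10^8) = 2.42×10^-3 A/m².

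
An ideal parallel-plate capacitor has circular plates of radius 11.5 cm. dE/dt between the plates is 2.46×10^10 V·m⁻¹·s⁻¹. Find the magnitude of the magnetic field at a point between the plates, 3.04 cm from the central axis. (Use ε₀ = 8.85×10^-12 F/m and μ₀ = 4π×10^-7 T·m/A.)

4.16×10^-9 T

Through the whole plate area (πR² = 0.04155 m²), I_d = ε₀ πR² dE/dt = 9.046×10^-3 A.
For r < R the Ampère–Maxwell law gives B(2πr) = μ₀ I_d (r²/R²), so B = μ₀ I_d r/(2πR²) = (4π×10^-7)(9.046×10^-3)(0.0304)/(2π·0.115²) = 4.16×10^-9 T.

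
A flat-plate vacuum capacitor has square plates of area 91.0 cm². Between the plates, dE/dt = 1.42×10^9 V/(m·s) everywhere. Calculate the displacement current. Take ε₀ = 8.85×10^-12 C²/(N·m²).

With a uniform field, Φ_E = EA, so I_d = ε₀ A dE/dt = 1.14×10^-4 A.

1.14×10^-4 A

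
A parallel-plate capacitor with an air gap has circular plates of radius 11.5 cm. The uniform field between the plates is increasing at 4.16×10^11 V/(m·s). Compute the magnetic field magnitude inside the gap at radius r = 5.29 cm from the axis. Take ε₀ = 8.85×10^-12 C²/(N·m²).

I_d = ε₀ dΦ_E/dt = ε₀ πR² (dE/dt) = (8.85×10^-12)(0.04155)(4.16×10^11) = 0.1530 A through the full plate area.
An Ampèrian loop of radius r encloses a fraction (r/R)² of I_d. Then B·2πr = μ₀ I_d (r/R)², giving B = μ₀ I_d r/(2πR²) = 1.22×10^-7 T.

1.22×10^-7 T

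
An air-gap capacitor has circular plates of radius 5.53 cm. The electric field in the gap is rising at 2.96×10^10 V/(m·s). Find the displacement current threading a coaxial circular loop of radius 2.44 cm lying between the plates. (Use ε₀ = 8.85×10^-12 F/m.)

4.90×10^-4 A

I_d = ε₀ dΦ_E/dt = ε₀ πR² (dE/dt) = (8.85×10^-12)(9.607×10^-3)(2.96×10^10) = 2.517×10^-3 A through the full plate area.
The field is uniform, so I_d,enc = I_d (r/R)² = (2.517×10^-3)(2.44/5.53)² = 4.90×10^-4 A.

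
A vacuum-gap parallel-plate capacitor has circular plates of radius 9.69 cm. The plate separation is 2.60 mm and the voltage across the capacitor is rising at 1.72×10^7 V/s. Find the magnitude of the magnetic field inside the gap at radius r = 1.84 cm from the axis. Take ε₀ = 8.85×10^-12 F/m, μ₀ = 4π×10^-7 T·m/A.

6.77×10^-10 T

With E = V/d, dE/dt = 6.615×10^9 V/(m·s) and πR² = 0.02950 m², giving I_d = ε₀ πR² dE/dt = 1.727×10^-3 A.
For r < R the Ampère–Maxwell law gives B(2πr) = μ₀ I_d (r²/R²), so B = μ₀ I_d r/(2πR²) = (4π×10^-7)(1.727×10^-3)(0.0184)/(2π·0.0969²) = 6.77×10^-10 T.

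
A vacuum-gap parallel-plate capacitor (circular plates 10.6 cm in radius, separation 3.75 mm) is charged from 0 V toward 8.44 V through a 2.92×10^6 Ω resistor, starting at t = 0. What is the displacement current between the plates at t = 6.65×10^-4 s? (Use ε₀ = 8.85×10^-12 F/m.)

1.88×10^-7 A

C = ε₀A/d = (8.85×10^-12)(0.03530)/(3.75×10^-3) = 8.331×10^-11 F and τ = RC = 2.433×10^-4 s. I_d in the gap equals the RC charging current.
I_d(t) = (V₀/R) e^(−t/τ) = 2.890×10^-6 · e^(−2.733) = 1.88×10^-7 A.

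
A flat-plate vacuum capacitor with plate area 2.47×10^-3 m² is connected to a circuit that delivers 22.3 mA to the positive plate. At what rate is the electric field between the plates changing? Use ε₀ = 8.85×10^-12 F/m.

1.02×10^12 V/(m·s)

By continuity, I_d in the gap equals the 22.3 mA flowing in the wire.
Then dE/dt = I_d/(ε₀A) = 1.02×10^12 V/(m·s).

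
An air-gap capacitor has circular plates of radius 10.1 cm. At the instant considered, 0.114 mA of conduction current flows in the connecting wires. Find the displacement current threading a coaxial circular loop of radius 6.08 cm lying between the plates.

No conduction current crosses the gap, so I_d there equals the 1.14×10^-4 A in the leads.
Since J_d is uniform, the enclosed fraction is (r/R)² = 0.3624, giving I_d,enc = 4.13×10^-5 A.

4.13×10^-5 A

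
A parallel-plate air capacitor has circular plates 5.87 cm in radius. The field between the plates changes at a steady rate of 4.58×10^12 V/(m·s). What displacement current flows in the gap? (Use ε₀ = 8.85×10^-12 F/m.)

I_d = ε₀ A (dE/dt) = (8.85×10^-12)(0.01082 m²)(4.58×10^12) = 0.439 A.

0.439 A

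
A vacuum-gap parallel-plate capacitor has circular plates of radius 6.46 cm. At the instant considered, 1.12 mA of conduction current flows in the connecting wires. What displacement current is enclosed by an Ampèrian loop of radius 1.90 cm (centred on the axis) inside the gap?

9.69×10^-5 A

No conduction current crosses the gap, so I_d there equals the 1.12×10^-3 A in the leads.
Through an area πr² the displacement current is I_d·(πr²/πR²) = I_d (r/R)² = 9.69×10^-5 A.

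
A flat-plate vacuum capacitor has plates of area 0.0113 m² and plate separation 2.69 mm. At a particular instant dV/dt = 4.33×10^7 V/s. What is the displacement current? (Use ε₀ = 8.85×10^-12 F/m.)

The field between the plates is E = V/d, so dE/dt = (4.33×10^7)/(2.69×10^-3 m) = 1.610×10^10 V/(m·s).
I_d = ε₀ A (dE/dt) = (8.85×10^-12)(0.0113)(1.610×10^10) = 1.61×10^-3 A.

1.61×10^-3 A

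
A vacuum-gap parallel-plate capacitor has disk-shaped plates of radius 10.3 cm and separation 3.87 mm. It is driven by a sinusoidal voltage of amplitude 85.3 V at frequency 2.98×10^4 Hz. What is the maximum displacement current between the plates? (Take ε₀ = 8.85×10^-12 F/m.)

The displacement current equals the conduction current C dV/dt, which peaks at C V₀ ω.
With C = ε₀A/d = (8.85×10^-12)(0.03333)/(3.87×10^-3) = 7.622×10^-11 F and ω = 2πf = 1.872×10^5 rad/s, I_d,max = (7.622×10^-11)(85.3)(1.872×10^5) = 1.22×10^-3 A.

1.22×10^-3 A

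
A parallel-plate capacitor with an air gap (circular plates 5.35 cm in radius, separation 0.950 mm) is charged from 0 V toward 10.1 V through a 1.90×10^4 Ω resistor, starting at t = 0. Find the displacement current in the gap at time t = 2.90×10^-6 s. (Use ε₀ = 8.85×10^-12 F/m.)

C = ε₀A/d = (8.85×10^-12)(8.992×10^-3)/(9.50×10^-4) = 8.377×10^-11 F, so τ = RC = 1.592×10^-6 s.
The conduction current is I(t) = (V₀/R) e^(−t/τ), and the displacement current between the plates equals it.
t/τ = 1.822; I_d = (10.1/1.90×10^4) · e^(−1.822) = (5.316×10^-4)(0.1617) = 8.60×10^-5 A.

8.60×10^-5 A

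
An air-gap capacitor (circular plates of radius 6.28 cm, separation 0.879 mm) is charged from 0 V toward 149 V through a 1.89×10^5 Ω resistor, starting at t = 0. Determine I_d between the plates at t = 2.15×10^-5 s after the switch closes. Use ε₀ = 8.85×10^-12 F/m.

C = ε₀A/d = (8.85×10^-12)(0.01239)/(8.79×10^-4) = 1.247×10^-10 F, so τ = RC = 2.357×10^-5 s.
The conduction current is I(t) = (V₀/R) e^(−t/τ), and the displacement current between the plates equals it.
t/τ = 0.9122; I_d = (149/1.89×10^5) · e^(−0.9122) = (7.884×10^-4)(0.4016) = 3.17×10^-4 A.

3.17×10^-4 A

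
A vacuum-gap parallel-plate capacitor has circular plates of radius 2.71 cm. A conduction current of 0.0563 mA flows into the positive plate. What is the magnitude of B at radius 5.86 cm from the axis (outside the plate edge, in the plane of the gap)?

No conduction current crosses the gap, so I_d there equals the 5.63×10^-5 A in the leads.
With r > R the enclosed displacement current is the full I_d; B = μ₀ I_d / (2πr) = 1.92×10^-10 T.

1.92×10^-10 T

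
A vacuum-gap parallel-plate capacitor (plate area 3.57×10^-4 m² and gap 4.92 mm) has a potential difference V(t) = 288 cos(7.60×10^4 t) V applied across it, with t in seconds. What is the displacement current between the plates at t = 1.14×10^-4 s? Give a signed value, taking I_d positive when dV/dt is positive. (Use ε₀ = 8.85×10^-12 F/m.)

-9.69×10^-6 A

dV/dt = (288)(7.60×10^4)·−sin(8.664) = -1.509×10^7 V/s.
I_d = C dV/dt with C = ε₀A/d = (8.85×10^-12)(3.57×10^-4)/(4.92×10^-3) = 6.422×10^-13 F, so I_d = (6.422×10^-13)(-1.509×10^7) = -9.69×10^-6 A.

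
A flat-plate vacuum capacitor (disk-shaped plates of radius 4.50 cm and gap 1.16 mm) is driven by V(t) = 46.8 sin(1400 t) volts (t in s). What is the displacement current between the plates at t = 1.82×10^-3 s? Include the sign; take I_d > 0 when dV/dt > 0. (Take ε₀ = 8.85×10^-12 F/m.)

-2.64×10^-6 A

dE/dt = (V₀ω/d)·cos(ωt) with ωt = 2.548 rad: (46.8)(1400)(-0.8289)/(1.16×10^-3) = -4.682×10^7 V/(m·s).
I_d = ε₀ A dE/dt = (8.85×10^-12)(6.362×10^-3)(-4.682×10^7) = -2.64×10^-6 A.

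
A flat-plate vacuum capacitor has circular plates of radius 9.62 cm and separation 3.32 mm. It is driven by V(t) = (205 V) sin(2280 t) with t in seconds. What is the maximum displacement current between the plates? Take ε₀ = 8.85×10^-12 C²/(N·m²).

3.62×10^-5 A

The displacement current equals the conduction current C dV/dt, which peaks at C V₀ ω.
With C = ε₀A/d = (8.85×10^-12)(0.02907)/(3.32×10^-3) = 7.749×10^-11 F and ω = 2280 rad/s, I_d,max = (7.749×10^-11)(205)(2280) = 3.62×10^-5 A.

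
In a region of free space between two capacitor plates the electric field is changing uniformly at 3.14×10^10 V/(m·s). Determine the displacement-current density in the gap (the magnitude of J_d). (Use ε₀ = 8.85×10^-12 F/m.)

J_d = ε₀ ∂E/∂t, so J_d = 0.278 A/m².

0.278 A/m²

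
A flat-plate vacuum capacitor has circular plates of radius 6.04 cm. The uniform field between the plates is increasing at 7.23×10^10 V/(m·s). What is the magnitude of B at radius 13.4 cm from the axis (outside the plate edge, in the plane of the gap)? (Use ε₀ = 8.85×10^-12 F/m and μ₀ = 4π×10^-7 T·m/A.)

Total displacement current: I_d = ε₀(πR²)(dE/dt) = (8.85×10^-12)(0.01146)(7.23×10^10) = 7.333×10^-3 A.
Outside the plates the loop encloses all of I_d, so B·2πr = μ₀ I_d and B = 1.09×10^-8 T.

1.09×10^-8 T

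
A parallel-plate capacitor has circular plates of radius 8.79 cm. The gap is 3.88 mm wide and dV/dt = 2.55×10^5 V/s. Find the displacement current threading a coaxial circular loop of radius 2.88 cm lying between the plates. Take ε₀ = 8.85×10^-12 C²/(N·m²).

With E = V/d, dE/dt = 6.572×10^7 V/(m·s) and πR² = 0.02427 m², giving I_d = ε₀ πR² dE/dt = 1.412×10^-5 A.
Since J_d is uniform, the enclosed fraction is (r/R)² = 0.1074, giving I_d,enc = 1.52×10^-6 A.

1.52×10^-6 A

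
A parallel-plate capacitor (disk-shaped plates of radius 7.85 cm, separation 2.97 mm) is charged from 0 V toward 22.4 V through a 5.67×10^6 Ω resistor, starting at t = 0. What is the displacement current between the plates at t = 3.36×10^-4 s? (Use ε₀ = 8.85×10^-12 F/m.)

With C = ε₀A/d = (8.85×10^-12)(0.01936)/(2.97×10^-3) = 5.769×10^-11 F, the time constant is τ = RC = 3.271×10^-4 s, so t/τ = 1.027 and e^(−t/τ) = 0.3581.
I_d = I_cond = (V₀/R) e^(−t/τ) = (3.951×10^-6)(0.3581) = 1.41×10^-6 A.

1.41×10^-6 A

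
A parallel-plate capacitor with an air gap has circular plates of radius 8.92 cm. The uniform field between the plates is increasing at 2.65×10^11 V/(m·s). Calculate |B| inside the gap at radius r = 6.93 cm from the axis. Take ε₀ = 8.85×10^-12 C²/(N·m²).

1.02×10^-7 T

Through the whole plate area (πR² = 0.02500 m²), I_d = ε₀ πR² dE/dt = 0.05863 A.
∮B·dl = μ₀ I_d,enc with I_d,enc = I_d r²/R² = 0.03539 A; so B = μ₀ I_d,enc/(2πr) = 1.02×10^-7 T.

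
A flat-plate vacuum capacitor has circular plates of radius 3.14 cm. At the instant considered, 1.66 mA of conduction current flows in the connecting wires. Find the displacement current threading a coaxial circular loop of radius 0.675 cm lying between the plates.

Between the plates the displacement current equals the wire current: I_d = 1.66 mA = 1.66×10^-3 A.
The field is uniform, so I_d,enc = I_d (r/R)² = (1.66×10^-3)(0.675/3.14)² = 7.67×10^-5 A.

7.67×10^-5 A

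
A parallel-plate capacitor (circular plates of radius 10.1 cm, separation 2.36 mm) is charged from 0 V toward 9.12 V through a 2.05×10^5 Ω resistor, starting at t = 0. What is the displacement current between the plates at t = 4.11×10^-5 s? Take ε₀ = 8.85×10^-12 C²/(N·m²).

C = ε₀A/d = (8.85×10^-12)(0.03205)/(2.36×10^-3) = 1.202×10^-10 F, so τ = RC = 2.464×10^-5 s.
The conduction current is I(t) = (V₀/R) e^(−t/τ), and the displacement current between the plates equals it.
t/τ = 1.668; I_d = (9.12/2.05×10^5) · e^(−1.668) = (4.449×10^-5)(0.1886) = 8.39×10^-6 A.

8.39×10^-6 A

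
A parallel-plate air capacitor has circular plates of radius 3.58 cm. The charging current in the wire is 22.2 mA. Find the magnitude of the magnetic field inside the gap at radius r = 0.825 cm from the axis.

By continuity the displacement current in the gap matches the conduction current: I_d = 0.0222 A.
An Ampèrian loop of radius r encloses a fraction (r/R)² of I_d. Then B·2πr = μ₀ I_d (r/R)², giving B = μ₀ I_d r/(2πR²) = 2.86×10^-8 T.

2.86×10^-8 T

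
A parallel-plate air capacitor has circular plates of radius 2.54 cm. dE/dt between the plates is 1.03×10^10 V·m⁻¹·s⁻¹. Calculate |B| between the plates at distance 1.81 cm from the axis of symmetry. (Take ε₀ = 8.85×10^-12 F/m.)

Through the whole plate area (πR² = 2.027×10^-3 m²), I_d = ε₀ πR² dE/dt = 1.848×10^-4 A.
∮B·dl = μ₀ I_d,enc with I_d,enc = I_d r²/R² = 9.384×10^-5 A; so B = μ₀ I_d,enc/(2πr) = 1.04×10^-9 T.

1.04×10^-9 T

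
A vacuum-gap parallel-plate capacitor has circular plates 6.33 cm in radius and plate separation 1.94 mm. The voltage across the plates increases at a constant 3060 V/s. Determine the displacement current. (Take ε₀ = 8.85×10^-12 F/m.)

E = V/d so dE/dt = (dV/dt)/d = 1.577×10^6 V/(m·s), and I_d = ε₀ A dE/dt = (8.85×10^-12)(0.01259)(1.577×10^6) = 1.76×10^-7 A.

1.76×10^-7 A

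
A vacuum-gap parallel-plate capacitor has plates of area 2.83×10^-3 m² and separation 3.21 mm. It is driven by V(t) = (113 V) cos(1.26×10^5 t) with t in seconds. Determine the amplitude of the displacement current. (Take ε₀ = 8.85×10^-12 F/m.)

(dE/dt)_max = V₀ω/d = 4.436×10^9 V/(m·s); ω = 1.26×10^5 rad/s.
I_d,max = ε₀ A (dE/dt)_max = (8.85×10^-12)(2.83×10^-3)(4.436×10^9) = 1.11×10^-4 A.

1.11×10^-4 A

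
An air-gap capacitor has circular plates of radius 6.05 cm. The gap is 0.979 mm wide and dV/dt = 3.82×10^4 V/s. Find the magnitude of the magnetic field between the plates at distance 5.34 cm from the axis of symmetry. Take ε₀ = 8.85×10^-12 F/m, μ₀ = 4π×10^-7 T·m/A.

1.16×10^-11 T

I_d = C dV/dt with C = ε₀πR²/d = 1.040×10^-10 F, so I_d = (1.040×10^-10)(3.82×10^4) = 3.973×10^-6 A.
∮B·dl = μ₀ I_d,enc with I_d,enc = I_d r²/R² = 3.095×10^-6 A; so B = μ₀ I_d,enc/(2πr) = 1.16×10^-11 T.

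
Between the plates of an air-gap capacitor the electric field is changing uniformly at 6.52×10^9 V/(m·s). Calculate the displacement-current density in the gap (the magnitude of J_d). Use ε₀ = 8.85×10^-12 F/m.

J_d = ε₀ ∂E/∂t, so J_d = 0.0577 A/m².

0.0577 A/m²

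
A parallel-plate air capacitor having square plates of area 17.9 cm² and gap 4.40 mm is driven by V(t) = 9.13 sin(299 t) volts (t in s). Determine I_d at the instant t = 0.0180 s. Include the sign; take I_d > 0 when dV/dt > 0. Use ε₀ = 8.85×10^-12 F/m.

C = ε₀A/d = (8.85×10^-12)(1.79×10^-3)/(4.40×10^-3) = 3.600×10^-12 F. dV/dt = V₀ω·cos(ωt); at ωt = 5.382 rad this factor is 0.6207.
I_d = C dV/dt = (3.600×10^-12)(9.13)(299)(0.6207) = 6.10×10^-9 A.

6.10×10^-9 A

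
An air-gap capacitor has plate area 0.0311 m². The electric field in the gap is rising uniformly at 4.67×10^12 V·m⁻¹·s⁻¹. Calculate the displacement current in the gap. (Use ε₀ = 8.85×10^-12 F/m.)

1.29 A

The displacement current is ε₀ times dΦ_E/dt = ε₀ A dE/dt = (8.85×10^-12)(0.0311)(4.67×10^12) = 1.29 A.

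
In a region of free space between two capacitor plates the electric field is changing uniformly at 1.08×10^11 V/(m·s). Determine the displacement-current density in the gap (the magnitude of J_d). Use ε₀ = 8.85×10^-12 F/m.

J_d = ε₀ ∂E/∂t, so J_d = 0.956 A/m².

0.956 A/m²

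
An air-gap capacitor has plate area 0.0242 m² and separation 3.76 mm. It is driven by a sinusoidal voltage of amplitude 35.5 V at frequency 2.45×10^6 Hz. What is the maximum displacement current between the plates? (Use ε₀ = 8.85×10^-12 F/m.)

0.0311 A

C = ε₀A/d = (8.85×10^-12)(0.0242)/(3.76×10^-3) = 5.696×10^-11 F; ω = 2πf = 1.539×10^7 rad/s.
I_d = C dV/dt, so |I_d|_max = C V₀ ω = (5.696×10^-11)(35.5)(1.539×10^7) = 0.0311 A.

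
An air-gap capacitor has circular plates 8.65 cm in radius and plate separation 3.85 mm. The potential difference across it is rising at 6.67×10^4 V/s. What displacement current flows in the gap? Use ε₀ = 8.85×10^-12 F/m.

The displacement current equals the charging current C dV/dt. With C = ε₀A/d = (8.85×10^-12)(0.02351)/(3.85×10^-3) = 5.404×10^-11 F, I_d = (5.404×10^-11)(6.67×10^4) = 3.60×10^-6 A.

3.60×10^-6 A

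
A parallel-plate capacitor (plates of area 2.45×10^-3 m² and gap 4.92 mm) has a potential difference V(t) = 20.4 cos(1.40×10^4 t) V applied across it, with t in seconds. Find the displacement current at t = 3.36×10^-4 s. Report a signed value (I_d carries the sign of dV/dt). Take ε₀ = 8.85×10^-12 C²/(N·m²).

1.26×10^-6 A

dV/dt = (20.4)(1.40×10^4)·−sin(4.704) = 2.856×10^5 V/s.
I_d = C dV/dt with C = ε₀A/d = (8.85×10^-12)(2.45×10^-3)/(4.92×10^-3) = 4.407×10^-12 F, so I_d = (4.407×10^-12)(2.856×10^5) = 1.26×10^-6 A.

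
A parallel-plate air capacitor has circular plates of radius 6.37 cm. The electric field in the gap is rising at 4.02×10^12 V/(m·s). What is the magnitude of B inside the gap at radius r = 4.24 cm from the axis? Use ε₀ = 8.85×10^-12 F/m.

I_d = ε₀ dΦ_E/dt = ε₀ πR² (dE/dt) = (8.85×10^-12)(0.01275)(4.02×10^12) = 0.4536 A through the full plate area.
An Ampèrian loop of radius r encloses a fraction (r/R)² of I_d. Then B·2πr = μ₀ I_d (r/R)², giving B = μ₀ I_d r/(2πR²) = 9.48×10^-7 T.

9.48×10^-7 T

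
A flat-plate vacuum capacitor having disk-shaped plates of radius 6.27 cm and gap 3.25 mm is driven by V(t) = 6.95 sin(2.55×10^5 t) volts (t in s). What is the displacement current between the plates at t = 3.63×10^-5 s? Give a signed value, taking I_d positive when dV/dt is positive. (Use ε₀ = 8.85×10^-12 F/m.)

-5.88×10^-5 A

dE/dt = (V₀ω/d)·cos(ωt) with ωt = 9.2565 rad: (6.95)(2.55×10^5)(-0.9859)/(3.25×10^-3) = -5.376×10^8 V/(m·s).
I_d = ε₀ A dE/dt = (8.85×10^-12)(0.01235)(-5.376×10^8) = -5.88×10^-5 A.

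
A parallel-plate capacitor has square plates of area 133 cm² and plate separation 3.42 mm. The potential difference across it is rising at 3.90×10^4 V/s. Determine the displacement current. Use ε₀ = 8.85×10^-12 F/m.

E = V/d so dE/dt = (dV/dt)/d = 1.140×10^7 V/(m·s), and I_d = ε₀ A dE/dt = (8.85×10^-12)(0.0133)(1.140×10^7) = 1.34×10^-6 A.

1.34×10^-6 A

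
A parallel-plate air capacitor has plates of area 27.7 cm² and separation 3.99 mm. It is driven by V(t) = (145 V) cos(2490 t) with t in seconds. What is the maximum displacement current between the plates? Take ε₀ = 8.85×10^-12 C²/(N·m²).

2.22×10^-6 A

C = ε₀A/d = (8.85×10^-12)(2.77×10^-3)/(3.99×10^-3) = 6.144×10^-12 F; ω = 2490 rad/s.
I_d = C dV/dt, so |I_d|_max = C V₀ ω = (6.144×10^-12)(145)(2490) = 2.22×10^-6 A.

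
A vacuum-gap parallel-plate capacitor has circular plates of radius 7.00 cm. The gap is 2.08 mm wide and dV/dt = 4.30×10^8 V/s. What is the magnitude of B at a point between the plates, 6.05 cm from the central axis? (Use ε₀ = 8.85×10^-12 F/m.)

With E = V/d, dE/dt = 2.067×10^11 V/(m·s) and πR² = 0.01539 m², giving I_d = ε₀ πR² dE/dt = 0.02815 A.
For r < R the Ampère–Maxwell law gives B(2πr) = μ₀ I_d (r²/R²), so B = μ₀ I_d r/(2πR²) = (4π×10^-7)(0.02815)(0.0605)/(2π·0.0700²) = 6.95×10^-8 T.

6.95×10^-8 T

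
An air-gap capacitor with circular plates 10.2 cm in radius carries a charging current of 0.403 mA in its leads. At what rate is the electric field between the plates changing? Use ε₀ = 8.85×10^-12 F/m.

1.39×10^9 V/(m·s)

Charge continuity gives I_d = I = 4.03×10^-4 A between the plates.
Since I_d = ε₀ A dE/dt, dE/dt = I_d/(ε₀A) = (4.03×10^-4)/((8.85×10^-12)(0.03269)) = 1.39×10^9 V/(m·s).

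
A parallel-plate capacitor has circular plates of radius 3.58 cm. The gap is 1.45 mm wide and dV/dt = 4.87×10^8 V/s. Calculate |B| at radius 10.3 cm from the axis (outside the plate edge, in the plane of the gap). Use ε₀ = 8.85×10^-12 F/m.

2.32×10^-8 T

I_d = C dV/dt with C = ε₀πR²/d = 2.457×10^-11 F, so I_d = (2.457×10^-11)(4.87×10^8) = 0.01197 A.
Outside the plates the loop encloses all of I_d, so B·2πr = μ₀ I_d and B = 2.32×10^-8 T.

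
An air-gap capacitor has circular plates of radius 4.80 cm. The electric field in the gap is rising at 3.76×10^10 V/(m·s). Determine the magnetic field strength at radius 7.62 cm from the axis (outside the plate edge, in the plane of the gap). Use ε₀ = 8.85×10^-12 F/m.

6.32×10^-9 T

Through the whole plate area (πR² = 7.238×10^-3 m²), I_d = ε₀ πR² dE/dt = 2.409×10^-3 A.
Outside the plates the loop encloses all of I_d, so B·2πr = μ₀ I_d and B = 6.32×10^-9 T.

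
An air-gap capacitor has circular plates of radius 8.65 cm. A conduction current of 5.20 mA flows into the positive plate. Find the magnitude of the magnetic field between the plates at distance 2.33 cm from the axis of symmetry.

3.24×10^-9 T

Between the plates the displacement current equals the wire current: I_d = 5.20 mA = 5.20×10^-3 A.
∮B·dl = μ₀ I_d,enc with I_d,enc = I_d r²/R² = 3.773×10^-4 A; so B = μ₀ I_d,enc/(2πr) = 3.24×10^-9 T.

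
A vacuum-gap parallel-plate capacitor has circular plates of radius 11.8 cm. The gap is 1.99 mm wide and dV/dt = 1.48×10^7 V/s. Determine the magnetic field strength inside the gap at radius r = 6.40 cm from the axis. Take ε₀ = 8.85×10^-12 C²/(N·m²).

With E = V/d, dE/dt = 7.437×10^9 V/(m·s) and πR² = 0.04374 m², giving I_d = ε₀ πR² dE/dt = 2.879×10^-3 A.
An Ampèrian loop of radius r encloses a fraction (r/R)² of I_d. Then B·2πr = μ₀ I_d (r/R)², giving B = μ₀ I_d r/(2πR²) = 2.65×10^-9 T.

2.65×10^-9 T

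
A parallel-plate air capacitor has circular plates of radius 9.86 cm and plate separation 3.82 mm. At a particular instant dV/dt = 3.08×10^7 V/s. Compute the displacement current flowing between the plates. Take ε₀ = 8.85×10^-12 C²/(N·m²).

2.18×10^-3 A

C = ε₀A/d = (8.85×10^-12)(0.03054)/(3.82×10^-3) = 7.075×10^-11 F.
I_d = C dV/dt = (7.075×10^-11)(3.08×10^7) = 2.18×10^-3 A.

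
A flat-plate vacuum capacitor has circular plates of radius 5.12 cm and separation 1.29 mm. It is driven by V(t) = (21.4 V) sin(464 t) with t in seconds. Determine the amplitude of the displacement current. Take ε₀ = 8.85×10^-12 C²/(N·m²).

C = ε₀A/d = (8.85×10^-12)(8.235×10^-3)/(1.29×10^-3) = 5.650×10^-11 F; ω = 464 rad/s.
I_d = C dV/dt, so |I_d|_max = C V₀ ω = (5.650×10^-11)(21.4)(464) = 5.61×10^-7 A.

5.61×10^-7 A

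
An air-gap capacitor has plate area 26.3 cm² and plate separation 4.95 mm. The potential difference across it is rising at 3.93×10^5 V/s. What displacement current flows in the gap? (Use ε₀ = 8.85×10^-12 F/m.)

1.85×10^-6 A

The field between the plates is E = V/d, so dE/dt = (3.93×10^5)/(4.95×10^-3 m) = 7.939×10^7 V/(m·s).
I_d = ε₀ A (dE/dt) = (8.85×10^-12)(2.63×10^-3)(7.939×10^7) = 1.85×10^-6 A.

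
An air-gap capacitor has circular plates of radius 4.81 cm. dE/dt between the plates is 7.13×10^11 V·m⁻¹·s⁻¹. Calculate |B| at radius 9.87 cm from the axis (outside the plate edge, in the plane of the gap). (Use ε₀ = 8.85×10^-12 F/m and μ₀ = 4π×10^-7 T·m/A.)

Through the whole plate area (πR² = 7.268×10^-3 m²), I_d = ε₀ πR² dE/dt = 0.04586 A.
With r > R the enclosed displacement current is the full I_d; B = μ₀ I_d / (2πr) = 9.29×10^-8 T.

9.29×10^-8 T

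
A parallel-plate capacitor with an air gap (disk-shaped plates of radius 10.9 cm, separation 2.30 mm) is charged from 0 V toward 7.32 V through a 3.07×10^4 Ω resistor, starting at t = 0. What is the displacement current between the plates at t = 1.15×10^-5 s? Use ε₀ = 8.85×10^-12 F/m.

With C = ε₀A/d = (8.85×10^-12)(0.03733)/(2.30×10^-3) = 1.436×10^-10 F, the time constant is τ = RC = 4.409×10^-6 s, so t/τ = 2.608 and e^(−t/τ) = 0.07368.
I_d = I_cond = (V₀/R) e^(−t/τ) = (2.384×10^-4)(0.07368) = 1.76×10^-5 A.

1.76×10^-5 A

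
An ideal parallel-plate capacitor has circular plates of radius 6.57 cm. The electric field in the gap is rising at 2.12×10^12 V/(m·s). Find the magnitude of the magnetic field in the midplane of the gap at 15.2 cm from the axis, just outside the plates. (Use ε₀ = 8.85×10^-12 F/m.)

3.35×10^-7 T

Total displacement current: I_d = ε₀(πR²)(dE/dt) = (8.85×10^-12)(0.01356)(2.12×10^12) = 0.2544 A.
Outside the plates the loop encloses all of I_d, so B·2πr = μ₀ I_d and B = 3.35×10^-7 T.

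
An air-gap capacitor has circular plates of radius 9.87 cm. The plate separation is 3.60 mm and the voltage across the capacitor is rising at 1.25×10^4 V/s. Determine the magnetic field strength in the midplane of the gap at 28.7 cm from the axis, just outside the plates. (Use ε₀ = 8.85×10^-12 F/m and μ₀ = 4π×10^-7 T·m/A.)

6.55×10^-13 T

I_d = C dV/dt with C = ε₀πR²/d = 7.523×10^-11 F, so I_d = (7.523×10^-11)(1.25×10^4) = 9.404×10^-7 A.
Outside the plates the loop encloses all of I_d, so B·2πr = μ₀ I_d and B = 6.55×10^-13 T.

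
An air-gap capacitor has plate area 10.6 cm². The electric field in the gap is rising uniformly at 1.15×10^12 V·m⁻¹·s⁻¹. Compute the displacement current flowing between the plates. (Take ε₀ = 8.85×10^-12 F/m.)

0.0108 A

I_d = ε₀ A (dE/dt) = (8.85×10^-12)(1.06×10^-3 m²)(1.15×10^12) = 0.0108 A.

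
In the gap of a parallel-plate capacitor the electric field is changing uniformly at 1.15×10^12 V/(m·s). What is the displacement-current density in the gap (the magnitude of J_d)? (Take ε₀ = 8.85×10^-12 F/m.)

10.2 A/m²

J_d = ε₀ ∂E/∂t, so J_d = 10.2 A/m².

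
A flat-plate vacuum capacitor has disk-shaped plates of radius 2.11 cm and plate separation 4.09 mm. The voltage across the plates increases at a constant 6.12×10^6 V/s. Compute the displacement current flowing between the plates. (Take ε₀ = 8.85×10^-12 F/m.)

The field between the plates is E = V/d, so dE/dt = (6.12×10^6)/(4.09×10^-3 m) = 1.496×10^9 V/(m·s).
I_d = ε₀ A (dE/dt) = (8.85×10^-12)(1.399×10^-3)(1.496×10^9) = 1.85×10^-5 A.

1.85×10^-5 A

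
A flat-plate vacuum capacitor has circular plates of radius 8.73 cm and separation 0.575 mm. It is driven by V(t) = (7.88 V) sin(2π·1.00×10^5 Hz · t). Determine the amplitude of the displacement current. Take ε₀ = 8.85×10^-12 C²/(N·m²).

1.82×10^-3 A

C = ε₀A/d = (8.85×10^-12)(0.02394)/(5.75×10^-4) = 3.685×10^-10 F; ω = 2πf = 6.283×10^5 rad/s.
I_d = C dV/dt, so |I_d|_max = C V₀ ω = (3.685×10^-10)(7.88)(6.283×10^5) = 1.82×10^-3 A.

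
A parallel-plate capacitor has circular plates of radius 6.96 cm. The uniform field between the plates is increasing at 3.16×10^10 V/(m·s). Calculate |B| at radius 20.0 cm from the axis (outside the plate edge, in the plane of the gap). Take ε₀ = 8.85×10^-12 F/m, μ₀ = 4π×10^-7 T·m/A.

4.26×10^-9 T

I_d = ε₀ dΦ_E/dt = ε₀ πR² (dE/dt) = (8.85×10^-12)(0.01522)(3.16×10^10) = 4.256×10^-3 A through the full plate area.
With r > R the enclosed displacement current is the full I_d; B = μ₀ I_d / (2πr) = 4.26×10^-9 T.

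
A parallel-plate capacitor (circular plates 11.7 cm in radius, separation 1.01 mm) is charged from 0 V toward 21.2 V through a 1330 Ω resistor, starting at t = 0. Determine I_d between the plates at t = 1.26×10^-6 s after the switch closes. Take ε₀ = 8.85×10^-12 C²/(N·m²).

C = ε₀A/d = (8.85×10^-12)(0.04301)/(1.01×10^-3) = 3.769×10^-10 F and τ = RC = 5.013×10^-7 s. I_d in the gap equals the RC charging current.
I_d(t) = (V₀/R) e^(−t/τ) = 0.01594 · e^(−2.513) = 1.29×10^-3 A.

1.29×10^-3 A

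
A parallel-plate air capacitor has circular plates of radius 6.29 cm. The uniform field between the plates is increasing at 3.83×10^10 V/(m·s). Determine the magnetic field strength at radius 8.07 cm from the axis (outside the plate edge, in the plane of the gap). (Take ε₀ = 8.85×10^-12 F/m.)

Through the whole plate area (πR² = 0.01243 m²), I_d = ε₀ πR² dE/dt = 4.213×10^-3 A.
Outside the plates the loop encloses all of I_d, so B·2πr = μ₀ I_d and B = 1.04×10^-8 T.

1.04×10^-8 T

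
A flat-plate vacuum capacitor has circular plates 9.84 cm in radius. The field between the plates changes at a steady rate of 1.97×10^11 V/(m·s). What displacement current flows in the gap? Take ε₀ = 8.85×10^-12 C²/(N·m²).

0.0530 A

The displacement current is ε₀ times dΦ_E/dt = ε₀ A dE/dt = (8.85×10^-12)(0.03042)(1.97×10^11) = 0.0530 A.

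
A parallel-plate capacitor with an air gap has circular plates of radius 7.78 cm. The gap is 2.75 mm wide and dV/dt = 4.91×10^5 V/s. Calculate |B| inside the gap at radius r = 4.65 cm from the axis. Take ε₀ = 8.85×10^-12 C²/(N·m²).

I_d = C dV/dt with C = ε₀πR²/d = 6.121×10^-11 F, so I_d = (6.121×10^-11)(4.91×10^5) = 3.005×10^-5 A.
∮B·dl = μ₀ I_d,enc with I_d,enc = I_d r²/R² = 1.073×10^-5 A; so B = μ₀ I_d,enc/(2πr) = 4.62×10^-11 T.

4.62×10^-11 T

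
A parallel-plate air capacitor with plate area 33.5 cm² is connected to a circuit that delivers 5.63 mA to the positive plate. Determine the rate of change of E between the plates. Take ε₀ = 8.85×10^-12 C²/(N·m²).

1.90×10^11 V/(m·s)

By continuity, I_d in the gap equals the 5.63 mA flowing in the wire.
Then dE/dt = I_d/(ε₀A) = 1.90×10^11 V/(m·s).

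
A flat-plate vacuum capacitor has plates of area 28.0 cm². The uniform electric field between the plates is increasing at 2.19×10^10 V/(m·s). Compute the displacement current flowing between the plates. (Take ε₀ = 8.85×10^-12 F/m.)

5.43×10^-4 A

I_d = ε₀ A (dE/dt) = (8.85×10^-12)(2.80×10^-3 m²)(2.19×10^10) = 5.43×10^-4 A.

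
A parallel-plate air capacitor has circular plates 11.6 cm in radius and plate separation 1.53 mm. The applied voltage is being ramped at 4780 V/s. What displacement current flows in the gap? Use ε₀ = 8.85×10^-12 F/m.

1.17×10^-6 A

The displacement current equals the charging current C dV/dt. With C = ε₀A/d = (8.85×10^-12)(0.04227)/(1.53×10^-3) = 2.445×10^-10 F, I_d = (2.445×10^-10)(4780) = 1.17×10^-6 A.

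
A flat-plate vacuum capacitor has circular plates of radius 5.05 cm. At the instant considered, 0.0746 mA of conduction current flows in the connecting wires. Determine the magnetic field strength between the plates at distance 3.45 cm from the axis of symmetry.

Between the plates the displacement current equals the wire current: I_d = 0.0746 mA = 7.46×10^-5 A.
An Ampèrian loop of radius r encloses a fraction (r/R)² of I_d. Then B·2πr = μ₀ I_d (r/R)², giving B = μ₀ I_d r/(2πR²) = 2.02×10^-10 T.

2.02×10^-10 T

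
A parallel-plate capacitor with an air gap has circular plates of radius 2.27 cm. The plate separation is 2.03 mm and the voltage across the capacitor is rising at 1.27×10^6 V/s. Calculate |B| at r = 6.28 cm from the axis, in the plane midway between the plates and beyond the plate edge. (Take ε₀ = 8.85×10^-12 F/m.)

2.85×10^-11 T

dE/dt = (dV/dt)/d = 6.256×10^8 V/(m·s); I_d = ε₀(πR²)(dE/dt) = (8.85×10^-12)(1.619×10^-3)(6.256×10^8) = 8.964×10^-6 A.
For r ≥ R the full I_d is enclosed: B = μ₀ I_d/(2πr) = (4π×10^-7)(8.964×10^-6)/(2π·0.0628) = 2.85×10^-11 T.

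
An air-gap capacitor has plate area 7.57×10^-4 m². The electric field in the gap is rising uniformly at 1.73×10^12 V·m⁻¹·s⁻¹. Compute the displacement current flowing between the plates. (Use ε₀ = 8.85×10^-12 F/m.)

I_d = ε₀ A (dE/dt) = (8.85×10^-12)(7.57×10^-4 m²)(1.73×10^12) = 0.0116 A.

0.0116 A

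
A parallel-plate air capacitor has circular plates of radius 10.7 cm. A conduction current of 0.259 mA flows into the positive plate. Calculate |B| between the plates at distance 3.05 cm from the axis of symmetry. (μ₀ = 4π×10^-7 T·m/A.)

1.38×10^-10 T

No conduction current crosses the gap, so I_d there equals the 2.59×10^-4 A in the leads.
∮B·dl = μ₀ I_d,enc with I_d,enc = I_d r²/R² = 2.104×10^-5 A; so B = μ₀ I_d,enc/(2πr) = 1.38×10^-10 T.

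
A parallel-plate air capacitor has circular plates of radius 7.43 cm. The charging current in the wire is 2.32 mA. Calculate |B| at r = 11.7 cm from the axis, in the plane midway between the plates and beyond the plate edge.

3.97×10^-9 T

Between the plates the displacement current equals the wire current: I_d = 2.32 mA = 2.32×10^-3 A.
Outside the plates the loop encloses all of I_d, so B·2πr = μ₀ I_d and B = 3.97×10^-9 T.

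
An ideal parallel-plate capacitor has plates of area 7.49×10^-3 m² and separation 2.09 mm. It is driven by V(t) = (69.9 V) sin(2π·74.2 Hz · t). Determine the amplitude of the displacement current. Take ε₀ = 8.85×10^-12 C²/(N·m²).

C = ε₀A/d = (8.85×10^-12)(7.49×10^-3)/(2.09×10^-3) = 3.172×10^-11 F; ω = 2πf = 466.2 rad/s.
I_d = C dV/dt, so |I_d|_max = C V₀ ω = (3.172×10^-11)(69.9)(466.2) = 1.03×10^-6 A.

1.03×10^-6 A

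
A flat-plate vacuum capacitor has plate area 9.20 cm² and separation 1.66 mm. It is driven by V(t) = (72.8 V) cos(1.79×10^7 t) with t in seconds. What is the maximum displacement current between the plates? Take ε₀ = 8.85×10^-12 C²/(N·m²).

The displacement current equals the conduction current C dV/dt, which peaks at C V₀ ω.
With C = ε₀A/d = (8.85×10^-12)(9.20×10^-4)/(1.66×10^-3) = 4.905×10^-12 F and ω = 1.79×10^7 rad/s, I_d,max = (4.905×10^-12)(72.8)(1.79×10^7) = 6.39×10^-3 A.

6.39×10^-3 A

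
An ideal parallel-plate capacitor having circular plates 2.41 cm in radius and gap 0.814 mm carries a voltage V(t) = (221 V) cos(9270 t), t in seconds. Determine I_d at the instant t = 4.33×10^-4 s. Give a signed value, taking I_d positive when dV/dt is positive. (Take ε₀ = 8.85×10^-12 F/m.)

3.11×10^-5 A

C = ε₀A/d = (8.85×10^-12)(1.825×10^-3)/(8.14×10^-4) = 1.984×10^-11 F. dV/dt = V₀ω·−sin(ωt); at ωt = 4.01391 rad this factor is 0.7658.
I_d = C dV/dt = (1.984×10^-11)(221)(9270)(0.7658) = 3.11×10^-5 A.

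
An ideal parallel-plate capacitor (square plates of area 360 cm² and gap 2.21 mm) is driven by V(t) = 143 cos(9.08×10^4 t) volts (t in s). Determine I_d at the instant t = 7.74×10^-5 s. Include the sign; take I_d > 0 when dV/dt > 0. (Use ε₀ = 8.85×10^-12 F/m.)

-1.27×10^-3 A

dV/dt = (143)(9.08×10^4)·−sin(7.02792) = -8.801×10^6 V/s.
I_d = C dV/dt with C = ε₀A/d = (8.85×10^-12)(0.0360)/(2.21×10^-3) = 1.442×10^-10 F, so I_d = (1.442×10^-10)(-8.801×10^6) = -1.27×10^-3 A.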